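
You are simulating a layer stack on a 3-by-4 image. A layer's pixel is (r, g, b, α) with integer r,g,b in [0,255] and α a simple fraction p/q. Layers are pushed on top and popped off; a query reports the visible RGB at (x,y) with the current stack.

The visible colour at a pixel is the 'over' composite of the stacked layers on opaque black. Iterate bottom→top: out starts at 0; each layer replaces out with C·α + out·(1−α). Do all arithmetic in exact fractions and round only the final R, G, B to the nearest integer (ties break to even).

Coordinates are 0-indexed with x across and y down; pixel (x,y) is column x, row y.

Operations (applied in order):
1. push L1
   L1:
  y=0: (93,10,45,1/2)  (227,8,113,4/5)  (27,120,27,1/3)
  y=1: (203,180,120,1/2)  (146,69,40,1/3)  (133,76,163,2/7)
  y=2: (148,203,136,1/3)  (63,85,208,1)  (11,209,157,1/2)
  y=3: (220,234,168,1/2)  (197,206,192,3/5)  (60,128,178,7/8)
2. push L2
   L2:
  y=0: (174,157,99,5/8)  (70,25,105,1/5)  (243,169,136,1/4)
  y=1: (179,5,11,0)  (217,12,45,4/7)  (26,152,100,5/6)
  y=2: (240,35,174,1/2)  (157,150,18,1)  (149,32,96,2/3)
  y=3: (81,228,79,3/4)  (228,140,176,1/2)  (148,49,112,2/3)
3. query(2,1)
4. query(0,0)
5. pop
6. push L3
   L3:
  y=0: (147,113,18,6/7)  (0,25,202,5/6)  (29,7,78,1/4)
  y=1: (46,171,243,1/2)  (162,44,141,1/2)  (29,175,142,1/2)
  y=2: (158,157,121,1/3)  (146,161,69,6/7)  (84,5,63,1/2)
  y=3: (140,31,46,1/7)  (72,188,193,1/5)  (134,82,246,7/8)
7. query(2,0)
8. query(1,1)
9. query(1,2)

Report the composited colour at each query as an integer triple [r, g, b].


query (2,1) [L1,L2] — begin 0,0,0
+L1 (α=2/7) → [38, 152/7, 326/7]
+L2 (α=5/6) → [28, 912/7, 1913/21]
→ [28, 130, 91]

(0,0) stack=L1,L2; from [0,0,0]:
after L1 α=1/2: [93/2, 5, 45/2]
after L2 α=5/8: [2019/16, 100, 1125/16]
= [126, 100, 70]

at x=2,y=0 over L1,L3:
L1 α=1/3: [9, 40, 9]
L3 α=1/4: [14, 127/4, 105/4]
= [14, 32, 26]

(1,1) stack=L1,L3; from [0,0,0]:
L1 α=1/3: [146/3, 23, 40/3]
L3 α=1/2: [316/3, 67/2, 463/6]
= [105, 34, 77]

(1,2) stack=L1,L3; from [0,0,0]:
L1 α=1: [63, 85, 208]
L3 α=6/7: [939/7, 1051/7, 622/7]
rounded: [134, 150, 89]


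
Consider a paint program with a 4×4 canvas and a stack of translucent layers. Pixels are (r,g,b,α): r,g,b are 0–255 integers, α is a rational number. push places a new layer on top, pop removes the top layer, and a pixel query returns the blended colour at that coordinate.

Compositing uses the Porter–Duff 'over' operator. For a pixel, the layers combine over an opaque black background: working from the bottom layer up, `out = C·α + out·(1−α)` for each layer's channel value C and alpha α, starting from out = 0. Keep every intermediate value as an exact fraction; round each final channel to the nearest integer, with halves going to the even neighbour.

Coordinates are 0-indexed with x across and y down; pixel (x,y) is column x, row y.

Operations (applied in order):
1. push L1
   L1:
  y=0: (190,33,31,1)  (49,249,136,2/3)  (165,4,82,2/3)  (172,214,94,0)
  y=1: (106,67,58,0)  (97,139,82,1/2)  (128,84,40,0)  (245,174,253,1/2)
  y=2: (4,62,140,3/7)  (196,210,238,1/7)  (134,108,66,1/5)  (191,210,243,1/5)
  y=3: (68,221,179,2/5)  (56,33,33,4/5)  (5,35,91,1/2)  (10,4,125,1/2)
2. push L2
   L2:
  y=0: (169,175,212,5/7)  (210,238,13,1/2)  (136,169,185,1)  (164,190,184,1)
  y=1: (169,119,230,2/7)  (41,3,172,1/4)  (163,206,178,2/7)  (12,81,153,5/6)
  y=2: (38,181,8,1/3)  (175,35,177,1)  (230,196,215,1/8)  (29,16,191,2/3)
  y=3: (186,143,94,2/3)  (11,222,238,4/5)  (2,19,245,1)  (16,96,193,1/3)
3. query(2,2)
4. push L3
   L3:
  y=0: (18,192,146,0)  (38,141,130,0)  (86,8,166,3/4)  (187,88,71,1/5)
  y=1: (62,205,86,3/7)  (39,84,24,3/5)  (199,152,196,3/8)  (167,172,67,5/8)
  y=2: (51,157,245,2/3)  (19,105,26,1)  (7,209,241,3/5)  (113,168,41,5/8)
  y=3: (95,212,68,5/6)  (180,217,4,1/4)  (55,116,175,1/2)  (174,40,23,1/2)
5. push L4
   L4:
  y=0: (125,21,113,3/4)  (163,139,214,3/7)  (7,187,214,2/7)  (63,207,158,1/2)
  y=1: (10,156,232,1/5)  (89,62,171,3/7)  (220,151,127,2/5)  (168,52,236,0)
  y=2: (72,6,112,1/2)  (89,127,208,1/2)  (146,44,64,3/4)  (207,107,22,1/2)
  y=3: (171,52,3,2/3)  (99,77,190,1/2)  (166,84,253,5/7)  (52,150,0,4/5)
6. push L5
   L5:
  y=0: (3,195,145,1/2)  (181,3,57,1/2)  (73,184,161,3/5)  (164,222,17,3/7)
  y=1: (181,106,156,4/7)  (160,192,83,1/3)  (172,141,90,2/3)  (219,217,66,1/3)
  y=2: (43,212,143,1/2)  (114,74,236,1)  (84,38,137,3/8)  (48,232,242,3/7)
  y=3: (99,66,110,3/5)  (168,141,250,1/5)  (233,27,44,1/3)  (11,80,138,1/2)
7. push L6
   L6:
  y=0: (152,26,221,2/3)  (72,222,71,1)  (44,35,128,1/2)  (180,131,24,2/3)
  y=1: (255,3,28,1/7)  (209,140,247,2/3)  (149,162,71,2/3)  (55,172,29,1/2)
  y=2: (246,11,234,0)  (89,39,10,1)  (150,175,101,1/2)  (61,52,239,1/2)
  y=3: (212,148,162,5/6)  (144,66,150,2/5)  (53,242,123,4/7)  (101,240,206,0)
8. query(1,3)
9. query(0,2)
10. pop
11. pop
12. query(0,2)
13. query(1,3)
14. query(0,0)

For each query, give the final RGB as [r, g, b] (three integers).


query (2,2) [L1,L2] — begin 0,0,0
+L1 (α=1/5) → [134/5, 108/5, 66/5]
+L2 (α=1/8) → [261/5, 217/5, 1537/40]
= [52, 43, 38]

query (1,3) [L1,L2,L3,L4,L5,L6] — begin 0,0,0
L1 α=4/5: [224/5, 132/5, 132/5]
L2 α=4/5: [444/25, 4572/25, 4892/25]
L3 α=1/4: [1458/25, 19141/100, 3694/25]
L4 α=1/2: [3933/50, 26841/200, 4222/25]
L5 α=1/5: [12066/125, 33891/250, 23138/125]
L6 α=2/5: [72198/625, 134673/1250, 106914/625]
rounded: [116, 108, 171]

at x=0,y=2 over L1,L2,L3,L4,L5,L6:
after L1 α=3/7: [12/7, 186/7, 60]
after L2 α=1/3: [290/21, 1639/21, 128/3]
after L3 α=2/3: [2432/63, 8233/63, 1598/9]
after L4 α=1/2: [3484/63, 8611/126, 1303/9]
after L5 α=1/2: [6193/126, 35323/252, 1295/9]
after L6 α=0: [6193/126, 35323/252, 1295/9]
= [49, 140, 144]

query (0,2) [L1,L2,L3,L4] — begin 0,0,0
L1 α=3/7: [12/7, 186/7, 60]
L2 α=1/3: [290/21, 1639/21, 128/3]
L3 α=2/3: [2432/63, 8233/63, 1598/9]
L4 α=1/2: [3484/63, 8611/126, 1303/9]
→ [55, 68, 145]

(1,3) stack=L1,L2,L3,L4; from [0,0,0]:
+L1 (α=4/5) → [224/5, 132/5, 132/5]
+L2 (α=4/5) → [444/25, 4572/25, 4892/25]
+L3 (α=1/4) → [1458/25, 19141/100, 3694/25]
+L4 (α=1/2) → [3933/50, 26841/200, 4222/25]
rounded: [79, 134, 169]

at x=0,y=0 over L1,L2,L3,L4:
L1 α=1: [190, 33, 31]
L2 α=5/7: [175, 941/7, 1122/7]
L3 α=0: [175, 941/7, 1122/7]
L4 α=3/4: [275/2, 691/14, 3495/28]
= [138, 49, 125]


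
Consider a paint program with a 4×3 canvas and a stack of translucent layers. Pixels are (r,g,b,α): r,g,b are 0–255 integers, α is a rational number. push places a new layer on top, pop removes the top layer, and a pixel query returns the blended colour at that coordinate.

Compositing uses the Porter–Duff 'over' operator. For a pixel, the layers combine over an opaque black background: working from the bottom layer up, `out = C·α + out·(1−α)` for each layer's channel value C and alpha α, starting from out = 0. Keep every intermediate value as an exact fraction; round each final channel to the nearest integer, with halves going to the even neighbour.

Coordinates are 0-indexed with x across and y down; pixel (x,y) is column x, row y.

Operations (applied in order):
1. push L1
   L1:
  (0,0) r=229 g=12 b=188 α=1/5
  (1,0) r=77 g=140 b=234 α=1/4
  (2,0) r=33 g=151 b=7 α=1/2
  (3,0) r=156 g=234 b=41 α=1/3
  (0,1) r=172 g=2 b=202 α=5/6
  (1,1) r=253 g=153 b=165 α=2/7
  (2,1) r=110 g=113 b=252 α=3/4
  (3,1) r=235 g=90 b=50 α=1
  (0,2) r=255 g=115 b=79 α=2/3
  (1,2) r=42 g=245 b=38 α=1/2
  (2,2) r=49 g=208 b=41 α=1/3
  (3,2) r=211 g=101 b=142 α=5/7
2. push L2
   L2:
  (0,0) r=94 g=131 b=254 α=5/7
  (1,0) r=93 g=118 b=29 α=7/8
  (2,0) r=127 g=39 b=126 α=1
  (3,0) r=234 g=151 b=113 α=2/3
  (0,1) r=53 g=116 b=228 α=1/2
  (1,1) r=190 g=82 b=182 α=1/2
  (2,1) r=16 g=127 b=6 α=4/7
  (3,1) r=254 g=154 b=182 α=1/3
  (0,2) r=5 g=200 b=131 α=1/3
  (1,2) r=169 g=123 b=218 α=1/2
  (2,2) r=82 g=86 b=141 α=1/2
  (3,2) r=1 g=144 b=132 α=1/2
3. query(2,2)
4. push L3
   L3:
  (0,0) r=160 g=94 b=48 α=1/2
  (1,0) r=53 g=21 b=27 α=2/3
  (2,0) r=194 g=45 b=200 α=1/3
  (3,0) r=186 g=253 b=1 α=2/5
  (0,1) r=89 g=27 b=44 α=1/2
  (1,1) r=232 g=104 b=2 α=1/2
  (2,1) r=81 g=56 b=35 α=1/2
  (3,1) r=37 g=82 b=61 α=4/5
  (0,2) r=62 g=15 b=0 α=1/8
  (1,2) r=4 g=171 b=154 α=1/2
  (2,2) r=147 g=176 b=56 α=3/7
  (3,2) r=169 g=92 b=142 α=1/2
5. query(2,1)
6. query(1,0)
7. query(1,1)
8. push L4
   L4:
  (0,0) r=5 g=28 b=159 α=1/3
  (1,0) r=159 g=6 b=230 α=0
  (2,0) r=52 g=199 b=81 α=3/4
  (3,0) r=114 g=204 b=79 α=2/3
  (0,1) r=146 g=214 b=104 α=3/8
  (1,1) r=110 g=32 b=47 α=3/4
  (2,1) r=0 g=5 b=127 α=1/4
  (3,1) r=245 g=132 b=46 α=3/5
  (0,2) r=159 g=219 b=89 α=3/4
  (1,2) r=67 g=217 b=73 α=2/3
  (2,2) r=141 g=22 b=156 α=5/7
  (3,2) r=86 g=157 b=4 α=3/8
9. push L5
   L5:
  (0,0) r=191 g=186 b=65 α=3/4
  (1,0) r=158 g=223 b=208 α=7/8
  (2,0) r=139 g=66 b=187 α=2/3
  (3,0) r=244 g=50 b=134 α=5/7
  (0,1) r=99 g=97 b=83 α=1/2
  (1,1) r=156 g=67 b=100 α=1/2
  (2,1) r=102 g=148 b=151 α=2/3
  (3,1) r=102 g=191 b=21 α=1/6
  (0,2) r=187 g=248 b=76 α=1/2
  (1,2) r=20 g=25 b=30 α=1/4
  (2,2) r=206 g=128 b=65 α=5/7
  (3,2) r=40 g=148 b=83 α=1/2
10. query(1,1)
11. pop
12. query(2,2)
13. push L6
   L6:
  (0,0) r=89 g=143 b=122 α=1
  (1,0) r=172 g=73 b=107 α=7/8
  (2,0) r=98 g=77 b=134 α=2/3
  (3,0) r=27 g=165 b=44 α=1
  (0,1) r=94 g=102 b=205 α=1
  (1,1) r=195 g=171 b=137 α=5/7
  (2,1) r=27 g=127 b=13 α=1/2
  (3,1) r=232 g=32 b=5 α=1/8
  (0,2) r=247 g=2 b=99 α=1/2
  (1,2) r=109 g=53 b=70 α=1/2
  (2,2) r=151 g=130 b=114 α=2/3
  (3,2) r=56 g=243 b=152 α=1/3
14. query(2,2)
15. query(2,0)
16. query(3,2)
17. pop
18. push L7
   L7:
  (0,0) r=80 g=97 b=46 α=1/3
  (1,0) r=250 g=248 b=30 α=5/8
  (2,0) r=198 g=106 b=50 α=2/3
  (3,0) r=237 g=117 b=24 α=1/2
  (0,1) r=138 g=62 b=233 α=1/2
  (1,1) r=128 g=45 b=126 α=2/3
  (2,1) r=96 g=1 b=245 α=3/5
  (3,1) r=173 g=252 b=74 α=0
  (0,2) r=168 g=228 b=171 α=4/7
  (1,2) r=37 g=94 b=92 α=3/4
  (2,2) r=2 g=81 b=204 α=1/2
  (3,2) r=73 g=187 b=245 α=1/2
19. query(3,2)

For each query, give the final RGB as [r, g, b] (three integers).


at x=2,y=2 over L1,L2:
+L1 (α=1/3) → [49/3, 208/3, 41/3]
+L2 (α=1/2) → [295/6, 233/3, 232/3]
= [49, 78, 77]

query (2,1) [L1,L2,L3] — begin 0,0,0
after L1 α=3/4: [165/2, 339/4, 189]
after L2 α=4/7: [89/2, 3049/28, 591/7]
after L3 α=1/2: [251/4, 4617/56, 418/7]
rounded: [63, 82, 60]

(1,0) stack=L1,L2,L3; from [0,0,0]:
after L1 α=1/4: [77/4, 35, 117/2]
after L2 α=7/8: [2681/32, 861/8, 523/16]
after L3 α=2/3: [6073/96, 399/8, 1387/48]
→ [63, 50, 29]

(1,1) stack=L1,L2,L3; from [0,0,0]:
after L1 α=2/7: [506/7, 306/7, 330/7]
after L2 α=1/2: [918/7, 440/7, 802/7]
after L3 α=1/2: [1271/7, 584/7, 408/7]
= [182, 83, 58]

(1,1) stack=L1,L2,L3,L4,L5; from [0,0,0]:
after L1 α=2/7: [506/7, 306/7, 330/7]
after L2 α=1/2: [918/7, 440/7, 802/7]
after L3 α=1/2: [1271/7, 584/7, 408/7]
after L4 α=3/4: [3581/28, 314/7, 1395/28]
after L5 α=1/2: [7949/56, 783/14, 4195/56]
= [142, 56, 75]

(2,2) stack=L1,L2,L3,L4; from [0,0,0]:
after L1 α=1/3: [49/3, 208/3, 41/3]
after L2 α=1/2: [295/6, 233/3, 232/3]
after L3 α=3/7: [1913/21, 2516/21, 1432/21]
after L4 α=5/7: [18631/147, 7342/147, 19244/147]
→ [127, 50, 131]

(2,2) stack=L1,L2,L3,L4,L6; from [0,0,0]:
+L1 (α=1/3) → [49/3, 208/3, 41/3]
+L2 (α=1/2) → [295/6, 233/3, 232/3]
+L3 (α=3/7) → [1913/21, 2516/21, 1432/21]
+L4 (α=5/7) → [18631/147, 7342/147, 19244/147]
+L6 (α=2/3) → [63025/441, 45562/441, 52760/441]
rounded: [143, 103, 120]

(2,0) stack=L1,L2,L3,L4,L6; from [0,0,0]:
+L1 (α=1/2) → [33/2, 151/2, 7/2]
+L2 (α=1) → [127, 39, 126]
+L3 (α=1/3) → [448/3, 41, 452/3]
+L4 (α=3/4) → [229/3, 319/2, 1181/12]
+L6 (α=2/3) → [817/9, 209/2, 4397/36]
→ [91, 104, 122]

(3,2) stack=L1,L2,L3,L4,L6; from [0,0,0]:
after L1 α=5/7: [1055/7, 505/7, 710/7]
after L2 α=1/2: [531/7, 1513/14, 817/7]
after L3 α=1/2: [857/7, 2801/28, 1811/14]
after L4 α=3/8: [6091/56, 27193/224, 9223/112]
after L6 α=1/3: [2553/28, 54409/336, 17735/168]
→ [91, 162, 106]

(3,2) stack=L1,L2,L3,L4,L7; from [0,0,0]:
after L1 α=5/7: [1055/7, 505/7, 710/7]
after L2 α=1/2: [531/7, 1513/14, 817/7]
after L3 α=1/2: [857/7, 2801/28, 1811/14]
after L4 α=3/8: [6091/56, 27193/224, 9223/112]
after L7 α=1/2: [10179/112, 69081/448, 36663/224]
= [91, 154, 164]


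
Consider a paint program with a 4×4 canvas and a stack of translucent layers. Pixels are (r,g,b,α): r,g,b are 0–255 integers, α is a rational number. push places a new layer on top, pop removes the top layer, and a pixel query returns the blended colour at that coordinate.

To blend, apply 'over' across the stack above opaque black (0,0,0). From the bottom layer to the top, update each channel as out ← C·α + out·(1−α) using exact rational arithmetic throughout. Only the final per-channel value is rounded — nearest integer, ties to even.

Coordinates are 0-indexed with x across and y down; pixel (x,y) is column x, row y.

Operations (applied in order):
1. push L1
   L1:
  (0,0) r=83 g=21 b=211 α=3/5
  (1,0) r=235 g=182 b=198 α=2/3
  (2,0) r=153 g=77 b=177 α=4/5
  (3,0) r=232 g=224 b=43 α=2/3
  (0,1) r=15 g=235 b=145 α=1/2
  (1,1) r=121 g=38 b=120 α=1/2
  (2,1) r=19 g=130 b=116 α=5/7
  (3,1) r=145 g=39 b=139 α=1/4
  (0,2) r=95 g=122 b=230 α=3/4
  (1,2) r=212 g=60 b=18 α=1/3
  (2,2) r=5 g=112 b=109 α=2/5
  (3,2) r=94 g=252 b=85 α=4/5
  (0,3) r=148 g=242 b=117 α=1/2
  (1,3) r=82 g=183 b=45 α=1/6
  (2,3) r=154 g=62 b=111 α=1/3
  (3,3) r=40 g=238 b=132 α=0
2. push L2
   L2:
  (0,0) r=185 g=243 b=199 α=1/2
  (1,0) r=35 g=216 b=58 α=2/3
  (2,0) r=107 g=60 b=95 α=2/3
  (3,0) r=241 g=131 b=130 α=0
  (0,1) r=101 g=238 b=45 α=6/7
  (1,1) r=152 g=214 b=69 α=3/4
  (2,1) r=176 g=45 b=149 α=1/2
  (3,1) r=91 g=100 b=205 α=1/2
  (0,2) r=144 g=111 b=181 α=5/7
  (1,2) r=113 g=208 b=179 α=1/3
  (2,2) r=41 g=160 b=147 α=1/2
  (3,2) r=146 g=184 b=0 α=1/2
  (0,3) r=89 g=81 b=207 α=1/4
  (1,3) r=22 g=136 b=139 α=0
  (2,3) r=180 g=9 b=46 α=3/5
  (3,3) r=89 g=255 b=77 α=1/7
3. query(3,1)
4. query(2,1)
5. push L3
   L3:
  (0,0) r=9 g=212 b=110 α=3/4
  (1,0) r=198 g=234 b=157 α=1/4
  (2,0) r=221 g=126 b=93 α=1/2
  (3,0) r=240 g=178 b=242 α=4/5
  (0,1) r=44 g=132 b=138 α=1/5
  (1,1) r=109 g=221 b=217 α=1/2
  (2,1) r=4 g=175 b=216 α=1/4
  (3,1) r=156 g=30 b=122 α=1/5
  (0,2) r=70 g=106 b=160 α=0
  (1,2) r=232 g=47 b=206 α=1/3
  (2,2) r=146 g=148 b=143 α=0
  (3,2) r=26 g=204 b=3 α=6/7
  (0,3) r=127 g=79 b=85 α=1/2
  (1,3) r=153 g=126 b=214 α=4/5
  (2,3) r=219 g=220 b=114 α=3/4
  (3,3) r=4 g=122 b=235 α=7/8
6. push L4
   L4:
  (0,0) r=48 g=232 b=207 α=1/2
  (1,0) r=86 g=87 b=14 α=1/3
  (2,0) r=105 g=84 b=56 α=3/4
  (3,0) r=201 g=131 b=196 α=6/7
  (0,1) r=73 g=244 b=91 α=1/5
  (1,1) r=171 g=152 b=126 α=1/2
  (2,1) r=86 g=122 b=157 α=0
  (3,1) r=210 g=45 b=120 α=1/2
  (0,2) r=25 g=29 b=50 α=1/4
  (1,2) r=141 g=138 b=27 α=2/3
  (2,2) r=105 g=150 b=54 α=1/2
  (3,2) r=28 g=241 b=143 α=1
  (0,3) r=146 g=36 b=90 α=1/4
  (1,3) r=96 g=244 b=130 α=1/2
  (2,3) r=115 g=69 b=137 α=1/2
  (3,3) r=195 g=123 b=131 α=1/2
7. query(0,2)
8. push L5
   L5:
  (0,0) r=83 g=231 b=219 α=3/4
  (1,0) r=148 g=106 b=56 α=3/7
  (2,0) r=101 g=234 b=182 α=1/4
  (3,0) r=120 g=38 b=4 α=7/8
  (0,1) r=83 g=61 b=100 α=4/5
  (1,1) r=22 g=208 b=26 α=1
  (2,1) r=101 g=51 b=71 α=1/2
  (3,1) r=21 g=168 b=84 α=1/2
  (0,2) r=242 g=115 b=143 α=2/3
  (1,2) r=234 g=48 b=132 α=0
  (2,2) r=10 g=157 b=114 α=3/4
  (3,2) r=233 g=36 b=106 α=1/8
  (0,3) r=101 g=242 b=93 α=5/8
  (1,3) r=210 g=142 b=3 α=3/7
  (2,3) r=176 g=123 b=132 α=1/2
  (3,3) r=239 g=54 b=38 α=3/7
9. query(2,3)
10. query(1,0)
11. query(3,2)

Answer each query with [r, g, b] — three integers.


at x=3,y=1 over L1,L2:
after L1 α=1/4: [145/4, 39/4, 139/4]
after L2 α=1/2: [509/8, 439/8, 959/8]
rounded: [64, 55, 120]

at x=2,y=1 over L1,L2:
+L1 (α=5/7) → [95/7, 650/7, 580/7]
+L2 (α=1/2) → [1327/14, 965/14, 1623/14]
rounded: [95, 69, 116]

(0,2) stack=L1,L2,L3,L4; from [0,0,0]:
after L1 α=3/4: [285/4, 183/2, 345/2]
after L2 α=5/7: [1725/14, 738/7, 1250/7]
after L3 α=0: [1725/14, 738/7, 1250/7]
after L4 α=1/4: [5525/56, 2417/28, 1025/7]
rounded: [99, 86, 146]

(2,3) stack=L1,L2,L3,L4,L5; from [0,0,0]:
L1 α=1/3: [154/3, 62/3, 37]
L2 α=3/5: [1928/15, 41/3, 212/5]
L3 α=3/4: [11783/60, 2021/12, 961/10]
L4 α=1/2: [18683/120, 2849/24, 2331/20]
L5 α=1/2: [39803/240, 5801/48, 4971/40]
rounded: [166, 121, 124]

(1,0) stack=L1,L2,L3,L4,L5; from [0,0,0]:
+L1 (α=2/3) → [470/3, 364/3, 132]
+L2 (α=2/3) → [680/9, 1660/9, 248/3]
+L3 (α=1/4) → [637/6, 1181/6, 405/4]
+L4 (α=1/3) → [895/9, 1442/9, 433/6]
+L5 (α=3/7) → [7576/63, 8630/63, 1370/21]
rounded: [120, 137, 65]

query (3,2) [L1,L2,L3,L4,L5] — begin 0,0,0
+L1 (α=4/5) → [376/5, 1008/5, 68]
+L2 (α=1/2) → [553/5, 964/5, 34]
+L3 (α=6/7) → [1333/35, 1012/5, 52/7]
+L4 (α=1) → [28, 241, 143]
+L5 (α=1/8) → [429/8, 1723/8, 1107/8]
rounded: [54, 215, 138]


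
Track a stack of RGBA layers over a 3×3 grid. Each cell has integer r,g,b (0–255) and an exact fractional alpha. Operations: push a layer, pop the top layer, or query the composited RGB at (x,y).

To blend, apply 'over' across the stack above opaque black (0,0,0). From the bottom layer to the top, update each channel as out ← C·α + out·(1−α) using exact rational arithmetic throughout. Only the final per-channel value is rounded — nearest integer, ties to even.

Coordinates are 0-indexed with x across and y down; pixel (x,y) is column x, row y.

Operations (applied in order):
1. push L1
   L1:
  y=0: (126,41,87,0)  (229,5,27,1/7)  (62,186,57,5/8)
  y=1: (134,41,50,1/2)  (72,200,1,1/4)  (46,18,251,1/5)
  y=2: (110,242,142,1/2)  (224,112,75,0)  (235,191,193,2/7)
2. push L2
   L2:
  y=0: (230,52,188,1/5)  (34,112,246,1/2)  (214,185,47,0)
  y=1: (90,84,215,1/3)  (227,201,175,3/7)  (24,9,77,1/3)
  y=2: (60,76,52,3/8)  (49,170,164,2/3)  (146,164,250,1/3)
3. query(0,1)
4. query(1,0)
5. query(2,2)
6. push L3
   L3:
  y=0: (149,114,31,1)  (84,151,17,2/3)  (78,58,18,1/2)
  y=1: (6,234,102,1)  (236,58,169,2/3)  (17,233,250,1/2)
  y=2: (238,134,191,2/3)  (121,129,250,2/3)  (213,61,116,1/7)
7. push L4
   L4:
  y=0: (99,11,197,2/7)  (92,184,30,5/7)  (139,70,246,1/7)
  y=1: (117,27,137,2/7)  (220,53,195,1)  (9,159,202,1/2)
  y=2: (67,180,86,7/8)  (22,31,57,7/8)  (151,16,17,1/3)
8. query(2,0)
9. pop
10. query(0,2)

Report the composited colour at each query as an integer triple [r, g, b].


query (0,1) [L1,L2] — begin 0,0,0
+L1 (α=1/2) → [67, 41/2, 25]
+L2 (α=1/3) → [224/3, 125/3, 265/3]
rounded: [75, 42, 88]

(1,0) stack=L1,L2; from [0,0,0]:
L1 α=1/7: [229/7, 5/7, 27/7]
L2 α=1/2: [467/14, 789/14, 1749/14]
= [33, 56, 125]

(2,2) stack=L1,L2; from [0,0,0]:
+L1 (α=2/7) → [470/7, 382/7, 386/7]
+L2 (α=1/3) → [654/7, 1912/21, 2522/21]
rounded: [93, 91, 120]

at x=2,y=0 over L1,L2,L3,L4:
L1 α=5/8: [155/4, 465/4, 285/8]
L2 α=0: [155/4, 465/4, 285/8]
L3 α=1/2: [467/8, 697/8, 429/16]
L4 α=1/7: [1957/28, 2371/28, 465/8]
→ [70, 85, 58]

query (0,2) [L1,L2,L3] — begin 0,0,0
after L1 α=1/2: [55, 121, 71]
after L2 α=3/8: [455/8, 833/8, 511/8]
after L3 α=2/3: [1421/8, 2977/24, 1189/8]
rounded: [178, 124, 149]


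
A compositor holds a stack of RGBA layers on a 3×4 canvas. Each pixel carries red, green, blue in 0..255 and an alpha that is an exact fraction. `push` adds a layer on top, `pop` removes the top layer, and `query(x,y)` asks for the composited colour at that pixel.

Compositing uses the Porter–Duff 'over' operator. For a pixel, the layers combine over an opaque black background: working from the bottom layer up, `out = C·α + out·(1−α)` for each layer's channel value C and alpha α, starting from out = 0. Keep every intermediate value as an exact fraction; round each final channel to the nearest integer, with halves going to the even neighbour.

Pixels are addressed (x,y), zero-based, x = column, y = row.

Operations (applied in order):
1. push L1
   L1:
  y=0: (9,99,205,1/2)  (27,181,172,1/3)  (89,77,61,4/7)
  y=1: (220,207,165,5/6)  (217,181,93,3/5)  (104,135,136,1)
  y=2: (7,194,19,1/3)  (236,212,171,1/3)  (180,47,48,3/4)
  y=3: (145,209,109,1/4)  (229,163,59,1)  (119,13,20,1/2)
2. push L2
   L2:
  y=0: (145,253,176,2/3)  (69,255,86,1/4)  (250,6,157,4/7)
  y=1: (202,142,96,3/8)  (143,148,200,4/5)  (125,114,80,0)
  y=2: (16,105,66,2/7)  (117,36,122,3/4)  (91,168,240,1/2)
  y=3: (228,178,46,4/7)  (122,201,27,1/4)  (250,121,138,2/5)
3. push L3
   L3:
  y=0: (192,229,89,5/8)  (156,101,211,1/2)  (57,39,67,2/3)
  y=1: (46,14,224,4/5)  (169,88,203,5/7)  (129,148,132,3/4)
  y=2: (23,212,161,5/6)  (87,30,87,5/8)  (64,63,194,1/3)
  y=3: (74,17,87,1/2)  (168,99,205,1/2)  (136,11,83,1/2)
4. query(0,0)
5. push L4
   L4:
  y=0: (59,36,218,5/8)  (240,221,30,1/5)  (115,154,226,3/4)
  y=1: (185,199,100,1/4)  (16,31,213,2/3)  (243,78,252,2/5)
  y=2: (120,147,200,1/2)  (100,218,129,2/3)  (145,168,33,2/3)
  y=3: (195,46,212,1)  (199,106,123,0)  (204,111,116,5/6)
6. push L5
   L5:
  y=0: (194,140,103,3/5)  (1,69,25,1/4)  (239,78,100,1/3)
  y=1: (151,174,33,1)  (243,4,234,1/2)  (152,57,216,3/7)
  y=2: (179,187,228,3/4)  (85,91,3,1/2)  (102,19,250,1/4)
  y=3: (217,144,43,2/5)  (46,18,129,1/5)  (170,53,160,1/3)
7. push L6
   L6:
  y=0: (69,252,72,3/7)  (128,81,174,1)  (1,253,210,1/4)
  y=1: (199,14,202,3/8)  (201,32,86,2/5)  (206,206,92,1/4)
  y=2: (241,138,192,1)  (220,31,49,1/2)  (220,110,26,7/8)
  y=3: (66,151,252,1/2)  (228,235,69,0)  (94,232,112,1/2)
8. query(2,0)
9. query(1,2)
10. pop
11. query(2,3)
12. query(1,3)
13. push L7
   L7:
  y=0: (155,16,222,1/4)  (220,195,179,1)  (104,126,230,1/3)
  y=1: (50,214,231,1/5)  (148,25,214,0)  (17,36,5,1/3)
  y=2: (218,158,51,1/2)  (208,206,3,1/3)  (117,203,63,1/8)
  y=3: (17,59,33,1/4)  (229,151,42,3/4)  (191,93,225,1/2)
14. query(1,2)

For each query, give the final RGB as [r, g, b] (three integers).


query (0,0) [L1,L2,L3] — begin 0,0,0
after L1 α=1/2: [9/2, 99/2, 205/2]
after L2 α=2/3: [589/6, 1111/6, 303/2]
after L3 α=5/8: [2509/16, 3401/16, 1799/16]
→ [157, 213, 112]

at x=2,y=0 over L1,L2,L3,L4,L5,L6:
+L1 (α=4/7) → [356/7, 44, 244/7]
+L2 (α=4/7) → [8068/49, 156/7, 5128/49]
+L3 (α=2/3) → [13654/147, 234/7, 3898/49]
+L4 (α=3/4) → [64369/588, 867/7, 9280/49]
+L5 (α=1/3) → [134635/882, 760/7, 7820/49]
+L6 (α=1/4) → [134929/1176, 4051/28, 16875/98]
rounded: [115, 145, 172]

(1,2) stack=L1,L2,L3,L4,L5,L6; from [0,0,0]:
after L1 α=1/3: [236/3, 212/3, 57]
after L2 α=3/4: [1289/12, 134/3, 423/4]
after L3 α=5/8: [3029/32, 71/2, 3009/32]
after L4 α=2/3: [3143/32, 943/6, 3755/32]
after L5 α=1/2: [5863/64, 1489/12, 3851/64]
after L6 α=1/2: [19943/128, 1861/24, 6987/128]
= [156, 78, 55]

query (2,3) [L1,L2,L3,L4,L5] — begin 0,0,0
L1 α=1/2: [119/2, 13/2, 10]
L2 α=2/5: [1357/10, 523/10, 306/5]
L3 α=1/2: [2717/20, 633/20, 721/10]
L4 α=5/6: [23117/120, 3911/40, 6521/60]
L5 α=1/3: [33317/180, 1657/20, 11321/90]
→ [185, 83, 126]

(1,3) stack=L1,L2,L3,L4,L5; from [0,0,0]:
L1 α=1: [229, 163, 59]
L2 α=1/4: [809/4, 345/2, 51]
L3 α=1/2: [1481/8, 543/4, 128]
L4 α=0: [1481/8, 543/4, 128]
L5 α=1/5: [1573/10, 561/5, 641/5]
= [157, 112, 128]

(1,2) stack=L1,L2,L3,L4,L5,L7; from [0,0,0]:
L1 α=1/3: [236/3, 212/3, 57]
L2 α=3/4: [1289/12, 134/3, 423/4]
L3 α=5/8: [3029/32, 71/2, 3009/32]
L4 α=2/3: [3143/32, 943/6, 3755/32]
L5 α=1/2: [5863/64, 1489/12, 3851/64]
L7 α=1/3: [4173/32, 2725/18, 3947/96]
→ [130, 151, 41]


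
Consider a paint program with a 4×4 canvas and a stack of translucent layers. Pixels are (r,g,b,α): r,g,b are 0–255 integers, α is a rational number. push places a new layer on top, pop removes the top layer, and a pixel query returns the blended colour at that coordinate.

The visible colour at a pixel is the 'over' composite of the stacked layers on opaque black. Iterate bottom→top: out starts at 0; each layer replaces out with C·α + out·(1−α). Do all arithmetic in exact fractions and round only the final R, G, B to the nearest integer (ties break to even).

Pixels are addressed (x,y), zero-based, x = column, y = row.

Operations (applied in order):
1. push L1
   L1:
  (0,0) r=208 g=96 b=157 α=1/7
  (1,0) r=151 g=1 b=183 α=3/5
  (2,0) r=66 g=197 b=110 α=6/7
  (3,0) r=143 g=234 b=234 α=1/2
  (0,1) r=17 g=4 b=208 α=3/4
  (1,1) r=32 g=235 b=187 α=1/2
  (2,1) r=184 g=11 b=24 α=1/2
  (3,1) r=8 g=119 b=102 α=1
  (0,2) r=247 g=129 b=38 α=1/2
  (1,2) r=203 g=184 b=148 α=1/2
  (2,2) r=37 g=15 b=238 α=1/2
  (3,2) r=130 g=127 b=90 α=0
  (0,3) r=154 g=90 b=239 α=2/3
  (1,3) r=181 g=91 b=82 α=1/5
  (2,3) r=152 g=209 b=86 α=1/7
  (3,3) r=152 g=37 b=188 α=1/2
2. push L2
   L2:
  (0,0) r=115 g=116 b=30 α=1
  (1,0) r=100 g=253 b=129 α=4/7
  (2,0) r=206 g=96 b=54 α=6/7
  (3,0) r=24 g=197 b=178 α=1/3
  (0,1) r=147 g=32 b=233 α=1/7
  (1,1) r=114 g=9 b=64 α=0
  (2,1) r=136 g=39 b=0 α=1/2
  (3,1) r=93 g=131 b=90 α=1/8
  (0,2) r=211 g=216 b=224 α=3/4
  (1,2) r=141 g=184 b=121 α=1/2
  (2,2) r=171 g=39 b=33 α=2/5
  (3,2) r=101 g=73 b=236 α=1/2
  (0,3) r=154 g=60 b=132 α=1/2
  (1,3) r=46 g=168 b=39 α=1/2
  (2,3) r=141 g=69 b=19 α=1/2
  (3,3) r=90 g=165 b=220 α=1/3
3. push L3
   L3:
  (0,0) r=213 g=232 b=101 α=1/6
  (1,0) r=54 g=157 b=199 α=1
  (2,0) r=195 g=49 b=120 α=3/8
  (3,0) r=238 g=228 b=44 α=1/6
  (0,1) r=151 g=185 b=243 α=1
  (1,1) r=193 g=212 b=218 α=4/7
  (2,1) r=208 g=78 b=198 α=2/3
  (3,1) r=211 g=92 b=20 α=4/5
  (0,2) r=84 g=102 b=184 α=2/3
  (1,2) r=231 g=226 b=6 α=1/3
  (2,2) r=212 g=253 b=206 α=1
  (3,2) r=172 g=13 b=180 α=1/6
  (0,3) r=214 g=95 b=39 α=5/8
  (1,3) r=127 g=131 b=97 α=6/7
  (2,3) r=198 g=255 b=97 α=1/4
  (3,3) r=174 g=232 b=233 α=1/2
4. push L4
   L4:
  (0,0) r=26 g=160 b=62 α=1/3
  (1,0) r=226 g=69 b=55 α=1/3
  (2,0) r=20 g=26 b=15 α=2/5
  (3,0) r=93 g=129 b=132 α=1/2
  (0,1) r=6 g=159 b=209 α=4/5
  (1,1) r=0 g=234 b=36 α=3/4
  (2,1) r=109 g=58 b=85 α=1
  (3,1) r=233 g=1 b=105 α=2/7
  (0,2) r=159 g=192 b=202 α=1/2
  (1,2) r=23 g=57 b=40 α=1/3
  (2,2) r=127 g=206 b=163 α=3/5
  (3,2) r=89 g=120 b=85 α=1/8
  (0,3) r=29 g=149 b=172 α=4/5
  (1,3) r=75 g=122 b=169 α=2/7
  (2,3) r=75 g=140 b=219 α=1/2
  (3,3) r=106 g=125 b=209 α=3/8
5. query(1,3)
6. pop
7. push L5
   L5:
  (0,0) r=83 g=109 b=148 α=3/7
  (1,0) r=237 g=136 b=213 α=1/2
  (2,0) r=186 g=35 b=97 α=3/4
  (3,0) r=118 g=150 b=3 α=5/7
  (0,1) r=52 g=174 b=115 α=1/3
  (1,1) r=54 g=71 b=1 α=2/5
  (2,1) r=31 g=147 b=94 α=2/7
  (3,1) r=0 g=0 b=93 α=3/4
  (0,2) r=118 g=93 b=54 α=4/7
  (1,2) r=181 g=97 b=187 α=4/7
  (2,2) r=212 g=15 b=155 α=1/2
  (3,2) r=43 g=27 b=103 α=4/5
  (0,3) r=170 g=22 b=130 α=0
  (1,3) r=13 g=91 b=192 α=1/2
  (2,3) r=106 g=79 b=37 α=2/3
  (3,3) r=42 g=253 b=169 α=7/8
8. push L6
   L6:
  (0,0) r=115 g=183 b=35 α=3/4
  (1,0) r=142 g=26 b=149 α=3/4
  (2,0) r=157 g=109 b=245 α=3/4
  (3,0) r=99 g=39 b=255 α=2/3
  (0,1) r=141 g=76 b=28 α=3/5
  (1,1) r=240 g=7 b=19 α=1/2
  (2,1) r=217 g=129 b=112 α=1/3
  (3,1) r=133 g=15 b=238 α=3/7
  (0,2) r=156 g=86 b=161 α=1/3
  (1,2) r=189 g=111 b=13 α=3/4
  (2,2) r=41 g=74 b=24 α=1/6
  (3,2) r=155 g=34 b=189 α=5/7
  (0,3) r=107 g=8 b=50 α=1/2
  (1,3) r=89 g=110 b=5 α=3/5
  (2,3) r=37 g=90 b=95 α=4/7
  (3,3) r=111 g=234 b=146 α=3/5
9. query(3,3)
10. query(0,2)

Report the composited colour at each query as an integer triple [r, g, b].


query (1,3) [L1,L2,L3,L4] — begin 0,0,0
after L1 α=1/5: [181/5, 91/5, 82/5]
after L2 α=1/2: [411/10, 931/10, 277/10]
after L3 α=6/7: [8031/70, 8791/70, 871/10]
after L4 α=2/7: [10131/98, 12207/98, 221/2]
→ [103, 125, 110]

query (3,3) [L1,L2,L3,L5,L6] — begin 0,0,0
after L1 α=1/2: [76, 37/2, 94]
after L2 α=1/3: [242/3, 202/3, 136]
after L3 α=1/2: [382/3, 449/3, 369/2]
after L5 α=7/8: [158/3, 2881/12, 2735/16]
after L6 α=3/5: [263/3, 7093/30, 6239/40]
= [88, 236, 156]

(0,2) stack=L1,L2,L3,L5,L6; from [0,0,0]:
+L1 (α=1/2) → [247/2, 129/2, 19]
+L2 (α=3/4) → [1513/8, 1425/8, 691/4]
+L3 (α=2/3) → [2857/24, 1019/8, 721/4]
+L5 (α=4/7) → [6633/56, 6033/56, 3027/28]
+L6 (α=1/3) → [3667/28, 8441/84, 5281/42]
rounded: [131, 100, 126]


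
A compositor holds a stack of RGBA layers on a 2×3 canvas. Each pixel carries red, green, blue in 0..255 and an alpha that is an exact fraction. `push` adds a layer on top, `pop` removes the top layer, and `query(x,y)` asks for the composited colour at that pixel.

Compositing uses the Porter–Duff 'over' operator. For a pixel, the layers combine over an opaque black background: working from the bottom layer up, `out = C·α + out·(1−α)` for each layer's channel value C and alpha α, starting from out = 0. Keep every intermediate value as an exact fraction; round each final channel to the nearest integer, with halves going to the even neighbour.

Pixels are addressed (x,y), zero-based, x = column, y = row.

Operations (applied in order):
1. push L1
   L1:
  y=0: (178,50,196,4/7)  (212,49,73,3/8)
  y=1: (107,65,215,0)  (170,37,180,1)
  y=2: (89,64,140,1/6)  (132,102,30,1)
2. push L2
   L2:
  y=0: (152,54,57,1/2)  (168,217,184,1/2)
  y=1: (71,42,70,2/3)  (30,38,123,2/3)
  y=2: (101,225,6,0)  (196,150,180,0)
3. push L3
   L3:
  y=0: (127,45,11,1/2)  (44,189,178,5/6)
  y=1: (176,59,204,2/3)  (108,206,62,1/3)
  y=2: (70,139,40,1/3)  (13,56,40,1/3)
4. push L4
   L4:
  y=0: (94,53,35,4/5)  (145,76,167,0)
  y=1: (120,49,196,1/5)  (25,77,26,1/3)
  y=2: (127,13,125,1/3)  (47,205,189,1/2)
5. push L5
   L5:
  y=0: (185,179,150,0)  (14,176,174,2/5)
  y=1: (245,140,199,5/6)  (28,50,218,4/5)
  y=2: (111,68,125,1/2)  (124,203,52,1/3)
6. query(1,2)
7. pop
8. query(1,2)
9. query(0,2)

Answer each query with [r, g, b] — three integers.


at x=1,y=2 over L1,L2,L3,L4,L5:
after L1 α=1: [132, 102, 30]
after L2 α=0: [132, 102, 30]
after L3 α=1/3: [277/3, 260/3, 100/3]
after L4 α=1/2: [209/3, 875/6, 667/6]
after L5 α=1/3: [790/9, 1484/9, 823/9]
rounded: [88, 165, 91]

at x=1,y=2 over L1,L2,L3,L4:
+L1 (α=1) → [132, 102, 30]
+L2 (α=0) → [132, 102, 30]
+L3 (α=1/3) → [277/3, 260/3, 100/3]
+L4 (α=1/2) → [209/3, 875/6, 667/6]
= [70, 146, 111]

(0,2) stack=L1,L2,L3,L4; from [0,0,0]:
+L1 (α=1/6) → [89/6, 32/3, 70/3]
+L2 (α=0) → [89/6, 32/3, 70/3]
+L3 (α=1/3) → [299/9, 481/9, 260/9]
+L4 (α=1/3) → [1741/27, 1079/27, 1645/27]
→ [64, 40, 61]


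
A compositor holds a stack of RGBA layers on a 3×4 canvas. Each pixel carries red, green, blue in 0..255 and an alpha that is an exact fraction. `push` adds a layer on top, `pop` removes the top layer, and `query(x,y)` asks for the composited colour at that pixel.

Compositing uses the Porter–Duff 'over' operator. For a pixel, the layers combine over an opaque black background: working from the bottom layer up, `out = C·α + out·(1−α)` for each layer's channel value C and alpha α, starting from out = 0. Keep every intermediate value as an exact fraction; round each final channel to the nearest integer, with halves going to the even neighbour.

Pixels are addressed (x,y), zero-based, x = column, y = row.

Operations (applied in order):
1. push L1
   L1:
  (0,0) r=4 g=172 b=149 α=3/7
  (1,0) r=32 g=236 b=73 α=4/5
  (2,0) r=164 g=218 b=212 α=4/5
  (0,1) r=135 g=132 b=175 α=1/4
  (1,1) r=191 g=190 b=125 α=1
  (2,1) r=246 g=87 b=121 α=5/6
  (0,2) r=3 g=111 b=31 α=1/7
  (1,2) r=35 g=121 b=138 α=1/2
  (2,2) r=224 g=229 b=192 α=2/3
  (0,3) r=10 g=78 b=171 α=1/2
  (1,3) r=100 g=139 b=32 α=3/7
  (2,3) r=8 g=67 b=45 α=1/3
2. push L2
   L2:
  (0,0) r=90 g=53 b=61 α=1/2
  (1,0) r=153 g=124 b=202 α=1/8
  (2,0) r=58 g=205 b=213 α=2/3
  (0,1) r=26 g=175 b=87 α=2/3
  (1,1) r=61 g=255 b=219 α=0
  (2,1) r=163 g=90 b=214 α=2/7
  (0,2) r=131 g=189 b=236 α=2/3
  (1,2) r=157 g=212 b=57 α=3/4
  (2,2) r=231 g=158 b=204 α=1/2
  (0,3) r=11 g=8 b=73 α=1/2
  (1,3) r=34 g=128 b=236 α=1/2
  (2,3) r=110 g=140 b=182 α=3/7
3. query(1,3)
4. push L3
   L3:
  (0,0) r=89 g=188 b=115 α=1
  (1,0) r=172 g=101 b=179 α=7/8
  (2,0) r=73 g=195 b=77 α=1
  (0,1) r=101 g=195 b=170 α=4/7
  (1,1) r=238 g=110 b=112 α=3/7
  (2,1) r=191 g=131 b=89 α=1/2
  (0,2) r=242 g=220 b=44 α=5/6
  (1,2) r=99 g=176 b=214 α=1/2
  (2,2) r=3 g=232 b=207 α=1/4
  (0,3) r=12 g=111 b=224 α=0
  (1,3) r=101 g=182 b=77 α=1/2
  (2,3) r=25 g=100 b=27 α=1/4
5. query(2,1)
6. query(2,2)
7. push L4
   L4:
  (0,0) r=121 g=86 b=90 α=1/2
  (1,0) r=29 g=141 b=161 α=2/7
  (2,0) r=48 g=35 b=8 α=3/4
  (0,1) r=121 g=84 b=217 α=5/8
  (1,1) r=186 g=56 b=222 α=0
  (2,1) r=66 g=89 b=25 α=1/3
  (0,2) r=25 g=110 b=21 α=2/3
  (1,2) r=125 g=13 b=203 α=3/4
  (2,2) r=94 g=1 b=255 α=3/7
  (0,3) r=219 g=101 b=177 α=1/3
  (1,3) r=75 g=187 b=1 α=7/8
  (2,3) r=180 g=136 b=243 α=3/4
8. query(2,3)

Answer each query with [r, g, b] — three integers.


query (1,3) [L1,L2] — begin 0,0,0
+L1 (α=3/7) → [300/7, 417/7, 96/7]
+L2 (α=1/2) → [269/7, 1313/14, 874/7]
= [38, 94, 125]

query (2,1) [L1,L2,L3] — begin 0,0,0
after L1 α=5/6: [205, 145/2, 605/6]
after L2 α=2/7: [193, 155/2, 799/6]
after L3 α=1/2: [192, 417/4, 1333/12]
rounded: [192, 104, 111]

(2,2) stack=L1,L2,L3; from [0,0,0]:
L1 α=2/3: [448/3, 458/3, 128]
L2 α=1/2: [1141/6, 466/3, 166]
L3 α=1/4: [1147/8, 349/2, 705/4]
rounded: [143, 174, 176]

at x=2,y=3 over L1,L2,L3,L4:
L1 α=1/3: [8/3, 67/3, 15]
L2 α=3/7: [146/3, 1528/21, 606/7]
L3 α=1/4: [171/4, 557/7, 2007/28]
L4 α=3/4: [2331/16, 3413/28, 22419/112]
= [146, 122, 200]


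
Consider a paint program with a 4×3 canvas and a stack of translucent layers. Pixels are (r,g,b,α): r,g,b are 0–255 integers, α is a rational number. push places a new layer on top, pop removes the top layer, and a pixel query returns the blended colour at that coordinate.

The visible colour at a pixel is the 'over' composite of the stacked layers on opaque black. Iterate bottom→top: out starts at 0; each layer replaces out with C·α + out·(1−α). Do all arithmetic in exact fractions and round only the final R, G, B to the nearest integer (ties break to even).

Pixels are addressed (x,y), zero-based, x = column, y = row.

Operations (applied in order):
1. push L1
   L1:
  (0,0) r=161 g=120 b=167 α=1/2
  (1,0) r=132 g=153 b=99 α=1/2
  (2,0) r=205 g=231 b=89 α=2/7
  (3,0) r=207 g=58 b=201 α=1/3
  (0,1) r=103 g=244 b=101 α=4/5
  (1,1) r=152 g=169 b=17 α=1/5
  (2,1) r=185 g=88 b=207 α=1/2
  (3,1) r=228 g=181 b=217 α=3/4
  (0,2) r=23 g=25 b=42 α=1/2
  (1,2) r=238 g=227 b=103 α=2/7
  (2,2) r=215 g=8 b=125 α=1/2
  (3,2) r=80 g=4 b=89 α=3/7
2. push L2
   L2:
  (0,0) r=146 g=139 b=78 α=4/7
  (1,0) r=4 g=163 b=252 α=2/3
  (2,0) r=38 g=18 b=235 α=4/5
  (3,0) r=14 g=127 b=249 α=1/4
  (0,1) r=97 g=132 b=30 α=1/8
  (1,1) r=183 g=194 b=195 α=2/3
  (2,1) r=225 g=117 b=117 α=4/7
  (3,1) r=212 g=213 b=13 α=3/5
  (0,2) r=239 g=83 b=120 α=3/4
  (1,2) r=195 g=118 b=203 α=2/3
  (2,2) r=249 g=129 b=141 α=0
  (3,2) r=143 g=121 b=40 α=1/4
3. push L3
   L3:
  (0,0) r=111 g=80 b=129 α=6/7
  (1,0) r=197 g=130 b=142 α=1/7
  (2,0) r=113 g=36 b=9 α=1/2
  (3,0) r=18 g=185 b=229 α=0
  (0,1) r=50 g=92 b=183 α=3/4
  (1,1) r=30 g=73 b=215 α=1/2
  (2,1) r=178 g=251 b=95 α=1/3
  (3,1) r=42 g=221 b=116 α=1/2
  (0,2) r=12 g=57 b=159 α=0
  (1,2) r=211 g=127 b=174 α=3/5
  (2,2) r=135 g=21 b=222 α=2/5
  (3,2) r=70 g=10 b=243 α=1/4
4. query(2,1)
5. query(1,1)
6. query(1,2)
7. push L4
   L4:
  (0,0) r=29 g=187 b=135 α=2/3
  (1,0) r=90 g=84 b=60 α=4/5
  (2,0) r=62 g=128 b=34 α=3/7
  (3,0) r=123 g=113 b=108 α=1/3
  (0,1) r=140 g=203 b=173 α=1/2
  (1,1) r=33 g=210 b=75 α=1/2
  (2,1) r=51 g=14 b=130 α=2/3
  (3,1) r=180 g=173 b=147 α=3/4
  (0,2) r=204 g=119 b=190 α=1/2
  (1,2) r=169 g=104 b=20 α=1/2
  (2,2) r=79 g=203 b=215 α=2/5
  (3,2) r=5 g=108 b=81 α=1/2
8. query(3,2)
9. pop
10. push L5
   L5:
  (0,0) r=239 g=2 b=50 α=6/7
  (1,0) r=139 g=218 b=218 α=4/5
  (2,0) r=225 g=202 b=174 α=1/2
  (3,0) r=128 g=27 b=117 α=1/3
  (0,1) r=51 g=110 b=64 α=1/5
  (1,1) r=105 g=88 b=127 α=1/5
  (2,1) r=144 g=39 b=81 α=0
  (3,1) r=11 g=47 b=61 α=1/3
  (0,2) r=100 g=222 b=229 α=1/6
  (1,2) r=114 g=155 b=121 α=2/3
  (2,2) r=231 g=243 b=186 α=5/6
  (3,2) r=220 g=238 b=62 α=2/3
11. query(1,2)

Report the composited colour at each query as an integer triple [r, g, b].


query (2,1) [L1,L2,L3] — begin 0,0,0
after L1 α=1/2: [185/2, 44, 207/2]
after L2 α=4/7: [2355/14, 600/7, 1557/14]
after L3 α=1/3: [3601/21, 2957/21, 2222/21]
→ [171, 141, 106]

at x=1,y=1 over L1,L2,L3:
L1 α=1/5: [152/5, 169/5, 17/5]
L2 α=2/3: [1982/15, 703/5, 1967/15]
L3 α=1/2: [1216/15, 534/5, 2596/15]
= [81, 107, 173]

query (1,2) [L1,L2,L3] — begin 0,0,0
after L1 α=2/7: [68, 454/7, 206/7]
after L2 α=2/3: [458/3, 702/7, 1016/7]
after L3 α=3/5: [563/3, 4071/35, 5686/35]
→ [188, 116, 162]

query (3,2) [L1,L2,L3,L4] — begin 0,0,0
after L1 α=3/7: [240/7, 12/7, 267/7]
after L2 α=1/4: [1721/28, 883/28, 1081/28]
after L3 α=1/4: [7123/112, 2929/112, 10047/112]
after L4 α=1/2: [7683/224, 15025/224, 19119/224]
→ [34, 67, 85]

(1,2) stack=L1,L2,L3,L5; from [0,0,0]:
+L1 (α=2/7) → [68, 454/7, 206/7]
+L2 (α=2/3) → [458/3, 702/7, 1016/7]
+L3 (α=3/5) → [563/3, 4071/35, 5686/35]
+L5 (α=2/3) → [1247/9, 14921/105, 14156/105]
rounded: [139, 142, 135]


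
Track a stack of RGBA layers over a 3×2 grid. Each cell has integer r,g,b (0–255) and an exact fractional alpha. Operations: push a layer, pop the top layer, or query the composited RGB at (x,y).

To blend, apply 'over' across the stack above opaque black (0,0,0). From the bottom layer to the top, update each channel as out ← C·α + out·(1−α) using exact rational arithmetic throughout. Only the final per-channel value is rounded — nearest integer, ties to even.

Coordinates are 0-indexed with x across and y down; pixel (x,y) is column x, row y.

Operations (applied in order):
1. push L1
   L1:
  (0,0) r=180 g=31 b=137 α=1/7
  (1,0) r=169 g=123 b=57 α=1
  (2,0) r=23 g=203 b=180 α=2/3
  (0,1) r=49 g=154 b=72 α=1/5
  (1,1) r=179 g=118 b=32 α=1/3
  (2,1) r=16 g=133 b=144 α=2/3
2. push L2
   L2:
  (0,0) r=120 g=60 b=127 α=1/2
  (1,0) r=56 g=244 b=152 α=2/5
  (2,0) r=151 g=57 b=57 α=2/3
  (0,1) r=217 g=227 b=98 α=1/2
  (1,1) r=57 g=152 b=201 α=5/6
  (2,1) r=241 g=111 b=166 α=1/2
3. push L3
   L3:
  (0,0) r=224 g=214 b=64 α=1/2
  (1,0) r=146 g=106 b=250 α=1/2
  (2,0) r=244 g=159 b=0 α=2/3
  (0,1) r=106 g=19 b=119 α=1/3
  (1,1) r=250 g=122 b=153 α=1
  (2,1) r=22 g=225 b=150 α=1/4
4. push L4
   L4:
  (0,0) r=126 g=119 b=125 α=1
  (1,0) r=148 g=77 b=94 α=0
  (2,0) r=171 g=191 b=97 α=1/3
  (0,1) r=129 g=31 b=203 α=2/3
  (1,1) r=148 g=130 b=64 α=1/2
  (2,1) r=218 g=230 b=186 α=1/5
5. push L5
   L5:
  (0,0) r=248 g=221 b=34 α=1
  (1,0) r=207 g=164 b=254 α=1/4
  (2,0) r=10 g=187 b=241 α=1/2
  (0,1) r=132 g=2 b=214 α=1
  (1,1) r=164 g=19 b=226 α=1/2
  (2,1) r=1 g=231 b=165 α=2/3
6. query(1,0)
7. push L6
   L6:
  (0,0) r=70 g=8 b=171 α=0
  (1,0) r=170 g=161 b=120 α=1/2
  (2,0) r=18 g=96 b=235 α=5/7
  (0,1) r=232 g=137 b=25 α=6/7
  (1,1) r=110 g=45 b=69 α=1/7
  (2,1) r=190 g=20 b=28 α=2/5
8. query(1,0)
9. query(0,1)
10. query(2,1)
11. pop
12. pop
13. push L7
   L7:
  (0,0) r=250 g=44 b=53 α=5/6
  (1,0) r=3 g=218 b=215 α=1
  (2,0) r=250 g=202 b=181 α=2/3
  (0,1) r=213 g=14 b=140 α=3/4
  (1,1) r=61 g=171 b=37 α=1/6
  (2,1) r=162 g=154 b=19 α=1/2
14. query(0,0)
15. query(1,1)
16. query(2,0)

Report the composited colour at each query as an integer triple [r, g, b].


(1,0) stack=L1,L2,L3,L4,L5; from [0,0,0]:
after L1 α=1: [169, 123, 57]
after L2 α=2/5: [619/5, 857/5, 95]
after L3 α=1/2: [1349/10, 1387/10, 345/2]
after L4 α=0: [1349/10, 1387/10, 345/2]
after L5 α=1/4: [6117/40, 5801/40, 1543/8]
→ [153, 145, 193]

at x=1,y=0 over L1,L2,L3,L4,L5,L6:
after L1 α=1: [169, 123, 57]
after L2 α=2/5: [619/5, 857/5, 95]
after L3 α=1/2: [1349/10, 1387/10, 345/2]
after L4 α=0: [1349/10, 1387/10, 345/2]
after L5 α=1/4: [6117/40, 5801/40, 1543/8]
after L6 α=1/2: [12917/80, 12241/80, 2503/16]
rounded: [161, 153, 156]

query (0,1) [L1,L2,L3,L4,L5,L6] — begin 0,0,0
L1 α=1/5: [49/5, 154/5, 72/5]
L2 α=1/2: [567/5, 1289/10, 281/5]
L3 α=1/3: [1664/15, 1384/15, 1157/15]
L4 α=2/3: [5534/45, 2314/45, 7247/45]
L5 α=1: [132, 2, 214]
L6 α=6/7: [1524/7, 824/7, 52]
rounded: [218, 118, 52]

query (2,1) [L1,L2,L3,L4,L5,L6] — begin 0,0,0
+L1 (α=2/3) → [32/3, 266/3, 96]
+L2 (α=1/2) → [755/6, 599/6, 131]
+L3 (α=1/4) → [799/8, 1049/8, 543/4]
+L4 (α=1/5) → [247/2, 1509/10, 729/5]
+L5 (α=2/3) → [251/6, 2043/10, 793/5]
+L6 (α=2/5) → [1011/10, 6529/50, 2659/25]
→ [101, 131, 106]

(0,0) stack=L1,L2,L3,L4,L7; from [0,0,0]:
L1 α=1/7: [180/7, 31/7, 137/7]
L2 α=1/2: [510/7, 451/14, 513/7]
L3 α=1/2: [1039/7, 3447/28, 961/14]
L4 α=1: [126, 119, 125]
L7 α=5/6: [688/3, 113/2, 65]
= [229, 56, 65]

(1,1) stack=L1,L2,L3,L4,L7; from [0,0,0]:
after L1 α=1/3: [179/3, 118/3, 32/3]
after L2 α=5/6: [517/9, 1199/9, 3047/18]
after L3 α=1: [250, 122, 153]
after L4 α=1/2: [199, 126, 217/2]
after L7 α=1/6: [176, 267/2, 1159/12]
rounded: [176, 134, 97]

(2,0) stack=L1,L2,L3,L4,L7; from [0,0,0]:
L1 α=2/3: [46/3, 406/3, 120]
L2 α=2/3: [952/9, 748/9, 78]
L3 α=2/3: [5344/27, 3610/27, 26]
L4 α=1/3: [15305/81, 12377/81, 149/3]
L7 α=2/3: [55805/243, 45101/243, 1235/9]
rounded: [230, 186, 137]
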